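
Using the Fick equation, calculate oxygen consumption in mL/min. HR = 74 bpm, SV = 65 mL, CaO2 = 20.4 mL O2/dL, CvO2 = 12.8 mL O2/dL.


CO = HR*SV = 74*65/1000 = 4.81 L/min
a-v O2 diff = 20.4 - 12.8 = 7.6 mL/dL
VO2 = CO * (CaO2-CvO2) * 10 dL/L
VO2 = 4.81 * 7.6 * 10
VO2 = 365.6 mL/min


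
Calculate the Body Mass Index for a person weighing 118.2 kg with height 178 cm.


BMI = weight / height^2
height = 178 cm = 1.78 m
BMI = 118.2 / 1.78^2
BMI = 37.31 kg/m^2


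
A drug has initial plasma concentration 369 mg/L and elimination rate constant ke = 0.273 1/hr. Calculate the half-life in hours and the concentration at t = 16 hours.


t_half = ln(2) / ke = 0.693147 / 0.273 = 2.539 hr
C(t) = C0 * exp(-ke*t) = 369 * exp(-0.273*16)
C(16) = 4.678 mg/L


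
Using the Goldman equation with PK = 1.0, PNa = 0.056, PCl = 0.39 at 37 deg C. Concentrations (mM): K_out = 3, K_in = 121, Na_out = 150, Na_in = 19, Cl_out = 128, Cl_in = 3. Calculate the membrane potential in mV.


Vm = (RT/F)*ln((PK*Ko + PNa*Nao + PCl*Cli)/(PK*Ki + PNa*Nai + PCl*Clo))
Numer = 12.57, Denom = 171.984
Vm = -69.92 mV


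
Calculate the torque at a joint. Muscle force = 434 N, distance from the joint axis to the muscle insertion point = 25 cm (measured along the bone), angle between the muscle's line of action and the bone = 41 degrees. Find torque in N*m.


Torque = F * d * sin(theta)   (moment arm = d*sin(theta))
d = 25 cm = 0.25 m
Torque = 434 * 0.25 * sin(41)
Torque = 71.18 N*m


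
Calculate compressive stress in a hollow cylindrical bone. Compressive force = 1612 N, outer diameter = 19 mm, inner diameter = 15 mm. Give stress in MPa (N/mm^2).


A = pi*(r_o^2 - r_i^2)
r_o = 9.5 mm, r_i = 7.5 mm
A = 106.814 mm^2
sigma = F/A = 1612 / 106.814
sigma = 15.09 MPa


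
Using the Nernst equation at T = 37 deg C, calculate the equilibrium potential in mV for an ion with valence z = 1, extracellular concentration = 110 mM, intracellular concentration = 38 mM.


E = (RT/(zF)) * ln(C_out/C_in)
T = 37 + 273.15 = 310.15 K
E = (8.314 * 310.15 / (1 * 96485)) * ln(110/38)
E = 28.41 mV


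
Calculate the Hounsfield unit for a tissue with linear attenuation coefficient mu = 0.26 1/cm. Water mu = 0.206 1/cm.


HU = ((mu_tissue - mu_water) / mu_water) * 1000
HU = ((0.26 - 0.206) / 0.206) * 1000
HU = 262.1


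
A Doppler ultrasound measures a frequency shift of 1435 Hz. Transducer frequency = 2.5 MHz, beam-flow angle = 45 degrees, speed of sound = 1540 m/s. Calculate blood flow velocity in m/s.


v = fd * c / (2 * f0 * cos(theta))
v = 1435 * 1540 / (2 * 2.5000e+06 * cos(45))
v = 0.6251 m/s


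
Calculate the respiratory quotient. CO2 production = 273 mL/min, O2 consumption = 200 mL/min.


RQ = VCO2 / VO2
RQ = 273 / 200
RQ = 1.365


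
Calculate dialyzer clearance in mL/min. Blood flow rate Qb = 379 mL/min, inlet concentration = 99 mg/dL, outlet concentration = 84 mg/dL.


K = Qb * (Cb_in - Cb_out) / Cb_in
K = 379 * (99 - 84) / 99
K = 57.42 mL/min


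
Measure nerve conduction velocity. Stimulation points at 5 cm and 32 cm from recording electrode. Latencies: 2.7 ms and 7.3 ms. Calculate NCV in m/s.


Distance = (32 - 5) / 100 = 0.27 m
dt = (7.3 - 2.7) / 1000 = 0.0046 s
NCV = dist / dt = 58.7 m/s


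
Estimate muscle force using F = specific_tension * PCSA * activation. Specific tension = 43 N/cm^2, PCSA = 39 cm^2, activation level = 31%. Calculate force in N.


F = sigma * PCSA * activation
F = 43 * 39 * 0.31
F = 519.9 N


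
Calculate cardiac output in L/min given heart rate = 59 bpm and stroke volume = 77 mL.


CO = HR * SV
CO = 59 * 77 / 1000
CO = 4.543 L/min


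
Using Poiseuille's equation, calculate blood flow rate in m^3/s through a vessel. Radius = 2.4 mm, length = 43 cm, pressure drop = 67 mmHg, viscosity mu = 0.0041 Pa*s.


Q = pi*r^4*dP / (8*mu*L)
r = 0.0024 m, L = 0.43 m
dP = 67 mmHg = 8932.574 Pa
Q = 6.6013e-05 m^3/s


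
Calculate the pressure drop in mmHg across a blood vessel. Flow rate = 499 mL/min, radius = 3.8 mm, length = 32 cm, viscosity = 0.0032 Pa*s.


dP = 8*mu*L*Q / (pi*r^4)
Q = 499 mL/min = 8.31667e-06 m^3/s
dP = 104.005 Pa = 104.005 / 133.322 mmHg = 0.7801 mmHg


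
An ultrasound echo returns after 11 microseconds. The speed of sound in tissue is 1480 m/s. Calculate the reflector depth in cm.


depth = c * t / 2
t = 11 us = 1.1000e-05 s
depth = 1480 * 1.1000e-05 / 2
depth = 0.00814 m = 0.814 cm


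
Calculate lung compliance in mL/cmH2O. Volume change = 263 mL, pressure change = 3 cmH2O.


C = dV / dP
C = 263 / 3
C = 87.67 mL/cmH2O


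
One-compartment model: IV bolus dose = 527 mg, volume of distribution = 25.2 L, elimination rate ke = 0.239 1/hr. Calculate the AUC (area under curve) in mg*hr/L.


C0 = Dose/Vd = 527/25.2 = 20.9127 mg/L
AUC = C0/ke = 20.9127/0.239
AUC = 87.5 mg*hr/L


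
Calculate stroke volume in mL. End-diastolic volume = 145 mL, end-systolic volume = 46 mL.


SV = EDV - ESV
SV = 145 - 46
SV = 99 mL


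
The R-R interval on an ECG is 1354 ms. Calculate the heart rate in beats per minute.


HR = 60 / RR_interval(s)
RR = 1354 ms = 1.354 s
HR = 60 / 1.354 = 44.31 bpm


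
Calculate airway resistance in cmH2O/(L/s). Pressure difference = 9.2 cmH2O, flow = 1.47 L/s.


R = dP / flow
R = 9.2 / 1.47
R = 6.259 cmH2O/(L/s)


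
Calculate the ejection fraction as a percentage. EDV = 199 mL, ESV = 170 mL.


SV = EDV - ESV = 199 - 170 = 29 mL
EF = SV/EDV * 100 = 29/199 * 100
EF = 14.57%


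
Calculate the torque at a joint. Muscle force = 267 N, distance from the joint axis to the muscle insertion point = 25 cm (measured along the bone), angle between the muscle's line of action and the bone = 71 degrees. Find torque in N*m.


Torque = F * d * sin(theta)   (moment arm = d*sin(theta))
d = 25 cm = 0.25 m
Torque = 267 * 0.25 * sin(71)
Torque = 63.11 N*m


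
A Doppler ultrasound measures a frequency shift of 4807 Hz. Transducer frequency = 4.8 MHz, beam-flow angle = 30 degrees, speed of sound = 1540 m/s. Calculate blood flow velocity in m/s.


v = fd * c / (2 * f0 * cos(theta))
v = 4807 * 1540 / (2 * 4.8000e+06 * cos(30))
v = 0.8904 m/s


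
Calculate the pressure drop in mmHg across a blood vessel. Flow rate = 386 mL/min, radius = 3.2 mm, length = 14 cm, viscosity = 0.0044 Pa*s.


dP = 8*mu*L*Q / (pi*r^4)
Q = 386 mL/min = 6.43333e-06 m^3/s
dP = 96.2402 Pa = 96.2402 / 133.322 mmHg = 0.7219 mmHg


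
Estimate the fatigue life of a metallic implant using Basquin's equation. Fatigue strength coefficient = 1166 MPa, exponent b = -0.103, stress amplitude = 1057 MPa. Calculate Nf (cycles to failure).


sigma_a = sigma_f' * (2Nf)^b
2Nf = (sigma_a/sigma_f')^(1/b)
2Nf = (1057/1166)^(1/-0.103)
2Nf = 2.5931104
Nf = 1.297


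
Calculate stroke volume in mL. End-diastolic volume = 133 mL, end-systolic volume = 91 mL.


SV = EDV - ESV
SV = 133 - 91
SV = 42 mL


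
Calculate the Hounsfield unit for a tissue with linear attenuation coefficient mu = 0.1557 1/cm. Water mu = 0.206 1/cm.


HU = ((mu_tissue - mu_water) / mu_water) * 1000
HU = ((0.1557 - 0.206) / 0.206) * 1000
HU = -244.2


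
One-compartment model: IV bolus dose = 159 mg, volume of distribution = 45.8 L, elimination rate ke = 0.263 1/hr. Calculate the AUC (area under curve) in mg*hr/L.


C0 = Dose/Vd = 159/45.8 = 3.47162 mg/L
AUC = C0/ke = 3.47162/0.263
AUC = 13.2 mg*hr/L


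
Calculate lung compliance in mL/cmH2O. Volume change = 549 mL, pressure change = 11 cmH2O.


C = dV / dP
C = 549 / 11
C = 49.91 mL/cmH2O


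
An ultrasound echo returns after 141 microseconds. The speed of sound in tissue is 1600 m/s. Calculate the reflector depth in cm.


depth = c * t / 2
t = 141 us = 1.4100e-04 s
depth = 1600 * 1.4100e-04 / 2
depth = 0.1128 m = 11.28 cm


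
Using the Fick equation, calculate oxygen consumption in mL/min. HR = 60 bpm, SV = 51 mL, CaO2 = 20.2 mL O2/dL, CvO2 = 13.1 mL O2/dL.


CO = HR*SV = 60*51/1000 = 3.06 L/min
a-v O2 diff = 20.2 - 13.1 = 7.1 mL/dL
VO2 = CO * (CaO2-CvO2) * 10 dL/L
VO2 = 3.06 * 7.1 * 10
VO2 = 217.3 mL/min


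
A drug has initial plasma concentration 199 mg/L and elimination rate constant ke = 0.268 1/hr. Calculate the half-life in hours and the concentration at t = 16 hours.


t_half = ln(2) / ke = 0.693147 / 0.268 = 2.586 hr
C(t) = C0 * exp(-ke*t) = 199 * exp(-0.268*16)
C(16) = 2.733 mg/L


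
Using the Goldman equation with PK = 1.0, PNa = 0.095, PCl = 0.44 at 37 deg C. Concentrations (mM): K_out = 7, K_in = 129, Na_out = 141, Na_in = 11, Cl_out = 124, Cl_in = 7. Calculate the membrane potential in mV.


Vm = (RT/F)*ln((PK*Ko + PNa*Nao + PCl*Cli)/(PK*Ki + PNa*Nai + PCl*Clo))
Numer = 23.475, Denom = 184.605
Vm = -55.12 mV


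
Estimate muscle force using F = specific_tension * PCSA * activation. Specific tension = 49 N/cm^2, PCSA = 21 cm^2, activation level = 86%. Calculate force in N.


F = sigma * PCSA * activation
F = 49 * 21 * 0.86
F = 884.9 N


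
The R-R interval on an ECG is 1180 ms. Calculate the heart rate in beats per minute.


HR = 60 / RR_interval(s)
RR = 1180 ms = 1.18 s
HR = 60 / 1.18 = 50.85 bpm


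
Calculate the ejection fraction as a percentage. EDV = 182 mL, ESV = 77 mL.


SV = EDV - ESV = 182 - 77 = 105 mL
EF = SV/EDV * 100 = 105/182 * 100
EF = 57.69%


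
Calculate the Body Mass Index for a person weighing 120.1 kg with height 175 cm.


BMI = weight / height^2
height = 175 cm = 1.75 m
BMI = 120.1 / 1.75^2
BMI = 39.22 kg/m^2


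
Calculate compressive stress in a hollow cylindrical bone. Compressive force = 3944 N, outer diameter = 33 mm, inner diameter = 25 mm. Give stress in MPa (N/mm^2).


A = pi*(r_o^2 - r_i^2)
r_o = 16.5 mm, r_i = 12.5 mm
A = 364.425 mm^2
sigma = F/A = 3944 / 364.425
sigma = 10.82 MPa


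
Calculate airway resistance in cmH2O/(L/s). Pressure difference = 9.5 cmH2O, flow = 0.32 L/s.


R = dP / flow
R = 9.5 / 0.32
R = 29.69 cmH2O/(L/s)


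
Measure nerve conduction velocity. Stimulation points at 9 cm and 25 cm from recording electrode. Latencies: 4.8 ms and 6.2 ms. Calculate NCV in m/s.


Distance = (25 - 9) / 100 = 0.16 m
dt = (6.2 - 4.8) / 1000 = 0.0014 s
NCV = dist / dt = 114.3 m/s


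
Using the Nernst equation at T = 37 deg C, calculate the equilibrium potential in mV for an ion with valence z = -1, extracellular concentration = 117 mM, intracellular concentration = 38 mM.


E = (RT/(zF)) * ln(C_out/C_in)
T = 37 + 273.15 = 310.15 K
E = (8.314 * 310.15 / (-1 * 96485)) * ln(117/38)
E = -30.05 mV


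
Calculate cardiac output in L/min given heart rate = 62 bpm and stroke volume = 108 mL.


CO = HR * SV
CO = 62 * 108 / 1000
CO = 6.696 L/min


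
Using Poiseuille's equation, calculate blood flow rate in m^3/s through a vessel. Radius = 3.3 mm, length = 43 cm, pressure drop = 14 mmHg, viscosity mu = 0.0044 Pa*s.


Q = pi*r^4*dP / (8*mu*L)
r = 0.0033 m, L = 0.43 m
dP = 14 mmHg = 1866.508 Pa
Q = 4.5944e-05 m^3/s


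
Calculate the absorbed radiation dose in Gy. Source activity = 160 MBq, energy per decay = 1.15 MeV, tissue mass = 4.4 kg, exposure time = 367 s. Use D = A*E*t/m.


A = 160 MBq = 1.6000e+08 Bq
E = 1.15 MeV = 1.8423e-13 J
D = A*E*t/m = 1.6000e+08*1.8423e-13*367/4.4
D = 0.002459 Gy


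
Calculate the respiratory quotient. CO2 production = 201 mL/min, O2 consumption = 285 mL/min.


RQ = VCO2 / VO2
RQ = 201 / 285
RQ = 0.7053


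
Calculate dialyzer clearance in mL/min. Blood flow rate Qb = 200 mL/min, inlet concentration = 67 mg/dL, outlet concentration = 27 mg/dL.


K = Qb * (Cb_in - Cb_out) / Cb_in
K = 200 * (67 - 27) / 67
K = 119.4 mL/min


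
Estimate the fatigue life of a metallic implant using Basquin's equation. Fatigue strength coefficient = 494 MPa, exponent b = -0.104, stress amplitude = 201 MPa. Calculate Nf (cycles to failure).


sigma_a = sigma_f' * (2Nf)^b
2Nf = (sigma_a/sigma_f')^(1/b)
2Nf = (201/494)^(1/-0.104)
2Nf = 5689.9012
Nf = 2845


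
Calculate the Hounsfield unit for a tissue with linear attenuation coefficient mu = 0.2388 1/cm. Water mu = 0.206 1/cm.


HU = ((mu_tissue - mu_water) / mu_water) * 1000
HU = ((0.2388 - 0.206) / 0.206) * 1000
HU = 159.2


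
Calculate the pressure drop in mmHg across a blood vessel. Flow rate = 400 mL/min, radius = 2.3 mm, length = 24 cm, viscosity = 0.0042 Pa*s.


dP = 8*mu*L*Q / (pi*r^4)
Q = 400 mL/min = 6.66667e-06 m^3/s
dP = 611.503 Pa = 611.503 / 133.322 mmHg = 4.587 mmHg


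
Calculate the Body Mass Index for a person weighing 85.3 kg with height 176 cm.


BMI = weight / height^2
height = 176 cm = 1.76 m
BMI = 85.3 / 1.76^2
BMI = 27.54 kg/m^2


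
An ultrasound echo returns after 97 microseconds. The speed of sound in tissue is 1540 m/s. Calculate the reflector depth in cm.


depth = c * t / 2
t = 97 us = 9.7000e-05 s
depth = 1540 * 9.7000e-05 / 2
depth = 0.07469 m = 7.469 cm


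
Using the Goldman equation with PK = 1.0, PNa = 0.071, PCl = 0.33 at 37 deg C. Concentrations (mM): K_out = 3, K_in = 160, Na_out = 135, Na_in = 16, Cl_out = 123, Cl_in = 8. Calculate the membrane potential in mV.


Vm = (RT/F)*ln((PK*Ko + PNa*Nao + PCl*Cli)/(PK*Ki + PNa*Nai + PCl*Clo))
Numer = 15.225, Denom = 201.726
Vm = -69.06 mV


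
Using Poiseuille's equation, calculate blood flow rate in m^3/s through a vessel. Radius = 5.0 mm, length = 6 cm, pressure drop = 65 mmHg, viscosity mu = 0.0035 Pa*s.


Q = pi*r^4*dP / (8*mu*L)
r = 0.005 m, L = 0.06 m
dP = 65 mmHg = 8665.93 Pa
Q = 0.01013 m^3/s


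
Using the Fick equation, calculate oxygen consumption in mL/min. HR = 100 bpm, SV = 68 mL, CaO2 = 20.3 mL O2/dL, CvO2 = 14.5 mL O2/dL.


CO = HR*SV = 100*68/1000 = 6.8 L/min
a-v O2 diff = 20.3 - 14.5 = 5.8 mL/dL
VO2 = CO * (CaO2-CvO2) * 10 dL/L
VO2 = 6.8 * 5.8 * 10
VO2 = 394.4 mL/min


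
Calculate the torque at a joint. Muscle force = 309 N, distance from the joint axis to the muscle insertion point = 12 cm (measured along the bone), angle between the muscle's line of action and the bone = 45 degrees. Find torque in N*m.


Torque = F * d * sin(theta)   (moment arm = d*sin(theta))
d = 12 cm = 0.12 m
Torque = 309 * 0.12 * sin(45)
Torque = 26.22 N*m


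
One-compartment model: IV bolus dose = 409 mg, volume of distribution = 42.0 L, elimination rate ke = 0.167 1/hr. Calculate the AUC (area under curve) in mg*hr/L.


C0 = Dose/Vd = 409/42.0 = 9.7381 mg/L
AUC = C0/ke = 9.7381/0.167
AUC = 58.31 mg*hr/L


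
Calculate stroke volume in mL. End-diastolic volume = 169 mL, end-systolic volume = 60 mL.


SV = EDV - ESV
SV = 169 - 60
SV = 109 mL


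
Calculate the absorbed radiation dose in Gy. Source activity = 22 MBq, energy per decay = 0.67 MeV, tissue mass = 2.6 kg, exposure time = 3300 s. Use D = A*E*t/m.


A = 22 MBq = 2.2000e+07 Bq
E = 0.67 MeV = 1.07334e-13 J
D = A*E*t/m = 2.2000e+07*1.07334e-13*3300/2.6
D = 0.002997 Gy


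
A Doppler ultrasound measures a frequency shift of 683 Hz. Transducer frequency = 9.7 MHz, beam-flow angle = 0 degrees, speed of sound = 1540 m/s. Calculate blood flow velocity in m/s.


v = fd * c / (2 * f0 * cos(theta))
v = 683 * 1540 / (2 * 9.7000e+06 * cos(0))
v = 0.05422 m/s


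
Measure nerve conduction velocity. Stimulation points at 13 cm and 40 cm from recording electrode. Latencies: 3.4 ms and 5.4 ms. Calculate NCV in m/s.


Distance = (40 - 13) / 100 = 0.27 m
dt = (5.4 - 3.4) / 1000 = 0.002 s
NCV = dist / dt = 135 m/s


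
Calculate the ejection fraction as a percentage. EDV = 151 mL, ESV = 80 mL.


SV = EDV - ESV = 151 - 80 = 71 mL
EF = SV/EDV * 100 = 71/151 * 100
EF = 47.02%


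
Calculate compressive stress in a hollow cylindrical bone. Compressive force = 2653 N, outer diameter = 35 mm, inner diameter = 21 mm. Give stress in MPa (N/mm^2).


A = pi*(r_o^2 - r_i^2)
r_o = 17.5 mm, r_i = 10.5 mm
A = 615.752 mm^2
sigma = F/A = 2653 / 615.752
sigma = 4.309 MPa


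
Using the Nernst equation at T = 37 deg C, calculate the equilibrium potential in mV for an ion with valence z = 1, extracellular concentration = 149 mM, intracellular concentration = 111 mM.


E = (RT/(zF)) * ln(C_out/C_in)
T = 37 + 273.15 = 310.15 K
E = (8.314 * 310.15 / (1 * 96485)) * ln(149/111)
E = 7.868 mV


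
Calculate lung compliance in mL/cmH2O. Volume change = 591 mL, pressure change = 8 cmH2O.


C = dV / dP
C = 591 / 8
C = 73.88 mL/cmH2O


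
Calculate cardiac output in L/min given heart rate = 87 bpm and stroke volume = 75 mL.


CO = HR * SV
CO = 87 * 75 / 1000
CO = 6.525 L/min


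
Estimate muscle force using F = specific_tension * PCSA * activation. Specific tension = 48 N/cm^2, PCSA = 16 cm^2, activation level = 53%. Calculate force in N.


F = sigma * PCSA * activation
F = 48 * 16 * 0.53
F = 407 N


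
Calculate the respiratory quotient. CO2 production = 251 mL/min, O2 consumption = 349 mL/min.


RQ = VCO2 / VO2
RQ = 251 / 349
RQ = 0.7192


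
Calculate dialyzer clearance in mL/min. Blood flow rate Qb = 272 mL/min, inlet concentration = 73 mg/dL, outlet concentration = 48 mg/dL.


K = Qb * (Cb_in - Cb_out) / Cb_in
K = 272 * (73 - 48) / 73
K = 93.15 mL/min


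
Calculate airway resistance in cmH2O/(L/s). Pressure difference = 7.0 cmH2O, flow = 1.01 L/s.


R = dP / flow
R = 7.0 / 1.01
R = 6.931 cmH2O/(L/s)


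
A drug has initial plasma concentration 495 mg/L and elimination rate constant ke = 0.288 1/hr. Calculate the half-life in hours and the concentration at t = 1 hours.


t_half = ln(2) / ke = 0.693147 / 0.288 = 2.407 hr
C(t) = C0 * exp(-ke*t) = 495 * exp(-0.288*1)
C(1) = 371.1 mg/L


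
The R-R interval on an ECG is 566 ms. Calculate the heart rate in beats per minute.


HR = 60 / RR_interval(s)
RR = 566 ms = 0.566 s
HR = 60 / 0.566 = 106 bpm


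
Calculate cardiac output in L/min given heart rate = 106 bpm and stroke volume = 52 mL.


CO = HR * SV
CO = 106 * 52 / 1000
CO = 5.512 L/min


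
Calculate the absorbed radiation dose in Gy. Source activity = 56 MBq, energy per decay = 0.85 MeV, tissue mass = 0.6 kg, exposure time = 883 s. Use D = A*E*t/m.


A = 56 MBq = 5.6000e+07 Bq
E = 0.85 MeV = 1.3617e-13 J
D = A*E*t/m = 5.6000e+07*1.3617e-13*883/0.6
D = 0.01122 Gy


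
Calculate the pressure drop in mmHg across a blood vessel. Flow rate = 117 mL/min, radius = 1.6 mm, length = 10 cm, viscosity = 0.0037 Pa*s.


dP = 8*mu*L*Q / (pi*r^4)
Q = 117 mL/min = 1.95e-06 m^3/s
dP = 280.347 Pa = 280.347 / 133.322 mmHg = 2.103 mmHg


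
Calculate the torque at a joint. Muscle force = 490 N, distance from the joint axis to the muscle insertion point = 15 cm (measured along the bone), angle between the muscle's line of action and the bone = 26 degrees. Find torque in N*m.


Torque = F * d * sin(theta)   (moment arm = d*sin(theta))
d = 15 cm = 0.15 m
Torque = 490 * 0.15 * sin(26)
Torque = 32.22 N*m


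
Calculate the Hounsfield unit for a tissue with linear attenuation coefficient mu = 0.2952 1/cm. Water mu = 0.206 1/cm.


HU = ((mu_tissue - mu_water) / mu_water) * 1000
HU = ((0.2952 - 0.206) / 0.206) * 1000
HU = 433


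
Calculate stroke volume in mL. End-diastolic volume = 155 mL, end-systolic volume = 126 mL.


SV = EDV - ESV
SV = 155 - 126
SV = 29 mL


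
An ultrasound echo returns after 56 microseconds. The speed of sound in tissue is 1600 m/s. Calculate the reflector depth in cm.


depth = c * t / 2
t = 56 us = 5.6000e-05 s
depth = 1600 * 5.6000e-05 / 2
depth = 0.0448 m = 4.48 cm


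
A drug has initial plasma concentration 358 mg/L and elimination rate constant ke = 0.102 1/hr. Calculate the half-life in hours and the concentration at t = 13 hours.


t_half = ln(2) / ke = 0.693147 / 0.102 = 6.796 hr
C(t) = C0 * exp(-ke*t) = 358 * exp(-0.102*13)
C(13) = 95.06 mg/L


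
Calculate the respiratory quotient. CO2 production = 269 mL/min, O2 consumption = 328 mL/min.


RQ = VCO2 / VO2
RQ = 269 / 328
RQ = 0.8201


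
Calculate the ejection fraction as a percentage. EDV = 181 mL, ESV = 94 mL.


SV = EDV - ESV = 181 - 94 = 87 mL
EF = SV/EDV * 100 = 87/181 * 100
EF = 48.07%


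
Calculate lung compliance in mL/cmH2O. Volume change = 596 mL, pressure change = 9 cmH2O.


C = dV / dP
C = 596 / 9
C = 66.22 mL/cmH2O


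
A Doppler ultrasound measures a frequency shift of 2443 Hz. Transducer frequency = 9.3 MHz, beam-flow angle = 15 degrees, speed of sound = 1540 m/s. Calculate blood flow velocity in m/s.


v = fd * c / (2 * f0 * cos(theta))
v = 2443 * 1540 / (2 * 9.3000e+06 * cos(15))
v = 0.2094 m/s


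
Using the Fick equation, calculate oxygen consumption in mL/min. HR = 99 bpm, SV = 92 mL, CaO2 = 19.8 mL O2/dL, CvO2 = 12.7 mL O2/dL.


CO = HR*SV = 99*92/1000 = 9.108 L/min
a-v O2 diff = 19.8 - 12.7 = 7.1 mL/dL
VO2 = CO * (CaO2-CvO2) * 10 dL/L
VO2 = 9.108 * 7.1 * 10
VO2 = 646.7 mL/min


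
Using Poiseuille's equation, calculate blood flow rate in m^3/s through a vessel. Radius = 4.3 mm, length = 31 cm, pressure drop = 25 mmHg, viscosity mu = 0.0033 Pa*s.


Q = pi*r^4*dP / (8*mu*L)
r = 0.0043 m, L = 0.31 m
dP = 25 mmHg = 3333.05 Pa
Q = 4.3742e-04 m^3/s


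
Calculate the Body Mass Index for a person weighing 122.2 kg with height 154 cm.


BMI = weight / height^2
height = 154 cm = 1.54 m
BMI = 122.2 / 1.54^2
BMI = 51.53 kg/m^2


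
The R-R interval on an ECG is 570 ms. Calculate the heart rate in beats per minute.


HR = 60 / RR_interval(s)
RR = 570 ms = 0.57 s
HR = 60 / 0.57 = 105.3 bpm


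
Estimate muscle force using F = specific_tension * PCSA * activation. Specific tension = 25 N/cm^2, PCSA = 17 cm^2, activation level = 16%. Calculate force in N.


F = sigma * PCSA * activation
F = 25 * 17 * 0.16
F = 68 N


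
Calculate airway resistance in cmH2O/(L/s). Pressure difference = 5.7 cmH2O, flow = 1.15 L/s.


R = dP / flow
R = 5.7 / 1.15
R = 4.957 cmH2O/(L/s)


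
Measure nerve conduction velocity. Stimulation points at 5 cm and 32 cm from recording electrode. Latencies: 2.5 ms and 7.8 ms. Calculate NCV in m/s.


Distance = (32 - 5) / 100 = 0.27 m
dt = (7.8 - 2.5) / 1000 = 0.0053 s
NCV = dist / dt = 50.94 m/s


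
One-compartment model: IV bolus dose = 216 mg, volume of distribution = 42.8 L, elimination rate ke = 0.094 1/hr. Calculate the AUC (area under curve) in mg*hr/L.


C0 = Dose/Vd = 216/42.8 = 5.04673 mg/L
AUC = C0/ke = 5.04673/0.094
AUC = 53.69 mg*hr/L


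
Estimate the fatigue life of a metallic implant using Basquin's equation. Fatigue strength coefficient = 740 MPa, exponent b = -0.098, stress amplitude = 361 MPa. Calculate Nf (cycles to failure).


sigma_a = sigma_f' * (2Nf)^b
2Nf = (sigma_a/sigma_f')^(1/b)
2Nf = (361/740)^(1/-0.098)
2Nf = 1516.5699
Nf = 758.3


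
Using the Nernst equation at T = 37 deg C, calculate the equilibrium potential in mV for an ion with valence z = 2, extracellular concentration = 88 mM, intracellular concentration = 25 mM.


E = (RT/(zF)) * ln(C_out/C_in)
T = 37 + 273.15 = 310.15 K
E = (8.314 * 310.15 / (2 * 96485)) * ln(88/25)
E = 16.82 mV


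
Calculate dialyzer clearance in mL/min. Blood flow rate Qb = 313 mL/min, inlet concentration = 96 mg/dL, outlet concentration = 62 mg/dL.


K = Qb * (Cb_in - Cb_out) / Cb_in
K = 313 * (96 - 62) / 96
K = 110.9 mL/min


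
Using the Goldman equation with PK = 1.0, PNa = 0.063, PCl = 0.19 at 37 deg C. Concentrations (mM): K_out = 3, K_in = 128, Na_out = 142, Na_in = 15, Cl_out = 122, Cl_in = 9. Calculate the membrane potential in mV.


Vm = (RT/F)*ln((PK*Ko + PNa*Nao + PCl*Cli)/(PK*Ki + PNa*Nai + PCl*Clo))
Numer = 13.656, Denom = 152.125
Vm = -64.42 mV


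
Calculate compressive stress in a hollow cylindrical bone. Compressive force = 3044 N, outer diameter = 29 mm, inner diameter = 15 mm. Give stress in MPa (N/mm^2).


A = pi*(r_o^2 - r_i^2)
r_o = 14.5 mm, r_i = 7.5 mm
A = 483.805 mm^2
sigma = F/A = 3044 / 483.805
sigma = 6.292 MPa


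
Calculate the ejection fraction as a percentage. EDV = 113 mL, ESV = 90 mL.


SV = EDV - ESV = 113 - 90 = 23 mL
EF = SV/EDV * 100 = 23/113 * 100
EF = 20.35%


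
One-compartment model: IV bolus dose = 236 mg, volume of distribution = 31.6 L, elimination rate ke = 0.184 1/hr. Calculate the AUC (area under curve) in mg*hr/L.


C0 = Dose/Vd = 236/31.6 = 7.46835 mg/L
AUC = C0/ke = 7.46835/0.184
AUC = 40.59 mg*hr/L


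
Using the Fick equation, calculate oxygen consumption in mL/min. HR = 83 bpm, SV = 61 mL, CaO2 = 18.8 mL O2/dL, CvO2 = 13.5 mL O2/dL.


CO = HR*SV = 83*61/1000 = 5.063 L/min
a-v O2 diff = 18.8 - 13.5 = 5.3 mL/dL
VO2 = CO * (CaO2-CvO2) * 10 dL/L
VO2 = 5.063 * 5.3 * 10
VO2 = 268.3 mL/min


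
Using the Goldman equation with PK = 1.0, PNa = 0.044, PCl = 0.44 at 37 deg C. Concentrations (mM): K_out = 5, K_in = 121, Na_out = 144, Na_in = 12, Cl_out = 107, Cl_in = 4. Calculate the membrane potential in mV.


Vm = (RT/F)*ln((PK*Ko + PNa*Nao + PCl*Cli)/(PK*Ki + PNa*Nai + PCl*Clo))
Numer = 13.096, Denom = 168.608
Vm = -68.29 mV


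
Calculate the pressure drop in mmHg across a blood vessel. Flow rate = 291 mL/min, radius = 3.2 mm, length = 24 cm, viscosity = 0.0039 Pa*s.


dP = 8*mu*L*Q / (pi*r^4)
Q = 291 mL/min = 4.85e-06 m^3/s
dP = 110.245 Pa = 110.245 / 133.322 mmHg = 0.8269 mmHg


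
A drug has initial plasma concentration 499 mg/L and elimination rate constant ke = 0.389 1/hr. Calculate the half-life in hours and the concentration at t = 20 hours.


t_half = ln(2) / ke = 0.693147 / 0.389 = 1.782 hr
C(t) = C0 * exp(-ke*t) = 499 * exp(-0.389*20)
C(20) = 0.2086 mg/L


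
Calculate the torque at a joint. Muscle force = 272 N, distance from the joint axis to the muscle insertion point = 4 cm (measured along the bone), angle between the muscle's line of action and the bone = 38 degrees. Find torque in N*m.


Torque = F * d * sin(theta)   (moment arm = d*sin(theta))
d = 4 cm = 0.04 m
Torque = 272 * 0.04 * sin(38)
Torque = 6.698 N*m


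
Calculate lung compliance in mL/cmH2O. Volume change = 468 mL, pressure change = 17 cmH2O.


C = dV / dP
C = 468 / 17
C = 27.53 mL/cmH2O


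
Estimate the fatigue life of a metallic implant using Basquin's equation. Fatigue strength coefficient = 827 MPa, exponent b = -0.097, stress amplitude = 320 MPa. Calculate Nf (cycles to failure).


sigma_a = sigma_f' * (2Nf)^b
2Nf = (sigma_a/sigma_f')^(1/b)
2Nf = (320/827)^(1/-0.097)
2Nf = 17827.398
Nf = 8914


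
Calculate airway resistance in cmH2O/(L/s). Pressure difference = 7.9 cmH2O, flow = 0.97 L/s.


R = dP / flow
R = 7.9 / 0.97
R = 8.144 cmH2O/(L/s)


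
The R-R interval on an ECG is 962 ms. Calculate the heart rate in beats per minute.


HR = 60 / RR_interval(s)
RR = 962 ms = 0.962 s
HR = 60 / 0.962 = 62.37 bpm


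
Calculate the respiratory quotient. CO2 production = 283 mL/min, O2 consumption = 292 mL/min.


RQ = VCO2 / VO2
RQ = 283 / 292
RQ = 0.9692


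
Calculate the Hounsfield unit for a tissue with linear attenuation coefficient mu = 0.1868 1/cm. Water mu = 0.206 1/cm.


HU = ((mu_tissue - mu_water) / mu_water) * 1000
HU = ((0.1868 - 0.206) / 0.206) * 1000
HU = -93.2


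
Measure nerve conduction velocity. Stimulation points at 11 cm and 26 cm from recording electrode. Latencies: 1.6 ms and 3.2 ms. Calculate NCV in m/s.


Distance = (26 - 11) / 100 = 0.15 m
dt = (3.2 - 1.6) / 1000 = 0.0016 s
NCV = dist / dt = 93.75 m/s


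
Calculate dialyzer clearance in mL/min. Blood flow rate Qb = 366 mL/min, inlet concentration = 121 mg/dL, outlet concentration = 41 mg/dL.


K = Qb * (Cb_in - Cb_out) / Cb_in
K = 366 * (121 - 41) / 121
K = 242 mL/min


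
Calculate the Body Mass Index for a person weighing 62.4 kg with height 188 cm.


BMI = weight / height^2
height = 188 cm = 1.88 m
BMI = 62.4 / 1.88^2
BMI = 17.66 kg/m^2


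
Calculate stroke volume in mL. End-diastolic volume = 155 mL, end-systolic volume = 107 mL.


SV = EDV - ESV
SV = 155 - 107
SV = 48 mL


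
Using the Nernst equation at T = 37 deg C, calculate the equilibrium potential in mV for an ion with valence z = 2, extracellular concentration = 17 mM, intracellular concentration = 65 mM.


E = (RT/(zF)) * ln(C_out/C_in)
T = 37 + 273.15 = 310.15 K
E = (8.314 * 310.15 / (2 * 96485)) * ln(17/65)
E = -17.92 mV


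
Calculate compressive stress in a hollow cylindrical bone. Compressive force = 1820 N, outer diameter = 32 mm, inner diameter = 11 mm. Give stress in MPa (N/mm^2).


A = pi*(r_o^2 - r_i^2)
r_o = 16 mm, r_i = 5.5 mm
A = 709.215 mm^2
sigma = F/A = 1820 / 709.215
sigma = 2.566 MPa


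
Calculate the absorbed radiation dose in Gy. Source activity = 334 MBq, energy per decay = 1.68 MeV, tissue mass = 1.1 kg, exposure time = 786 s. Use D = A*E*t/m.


A = 334 MBq = 3.3400e+08 Bq
E = 1.68 MeV = 2.69136e-13 J
D = A*E*t/m = 3.3400e+08*2.69136e-13*786/1.1
D = 0.06423 Gy


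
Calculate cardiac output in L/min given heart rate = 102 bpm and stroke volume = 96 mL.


CO = HR * SV
CO = 102 * 96 / 1000
CO = 9.792 L/min


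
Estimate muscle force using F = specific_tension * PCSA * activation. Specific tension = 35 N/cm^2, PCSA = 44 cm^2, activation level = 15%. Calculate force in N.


F = sigma * PCSA * activation
F = 35 * 44 * 0.15
F = 231 N


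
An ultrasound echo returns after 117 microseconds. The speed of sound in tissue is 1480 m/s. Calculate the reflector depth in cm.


depth = c * t / 2
t = 117 us = 1.1700e-04 s
depth = 1480 * 1.1700e-04 / 2
depth = 0.08658 m = 8.658 cm


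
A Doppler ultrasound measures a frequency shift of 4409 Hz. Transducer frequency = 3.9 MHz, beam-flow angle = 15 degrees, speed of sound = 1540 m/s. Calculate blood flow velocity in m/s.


v = fd * c / (2 * f0 * cos(theta))
v = 4409 * 1540 / (2 * 3.9000e+06 * cos(15))
v = 0.9012 m/s


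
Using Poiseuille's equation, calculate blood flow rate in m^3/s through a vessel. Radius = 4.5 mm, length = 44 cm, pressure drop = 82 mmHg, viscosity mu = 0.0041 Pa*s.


Q = pi*r^4*dP / (8*mu*L)
r = 0.0045 m, L = 0.44 m
dP = 82 mmHg = 10932.404 Pa
Q = 9.7586e-04 m^3/s


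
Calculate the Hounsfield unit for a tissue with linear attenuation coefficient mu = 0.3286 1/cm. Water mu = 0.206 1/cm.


HU = ((mu_tissue - mu_water) / mu_water) * 1000
HU = ((0.3286 - 0.206) / 0.206) * 1000
HU = 595.1


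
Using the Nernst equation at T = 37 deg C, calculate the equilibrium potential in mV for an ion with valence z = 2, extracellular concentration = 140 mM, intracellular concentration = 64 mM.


E = (RT/(zF)) * ln(C_out/C_in)
T = 37 + 273.15 = 310.15 K
E = (8.314 * 310.15 / (2 * 96485)) * ln(140/64)
E = 10.46 mV


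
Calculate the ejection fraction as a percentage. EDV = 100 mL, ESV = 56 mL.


SV = EDV - ESV = 100 - 56 = 44 mL
EF = SV/EDV * 100 = 44/100 * 100
EF = 44%


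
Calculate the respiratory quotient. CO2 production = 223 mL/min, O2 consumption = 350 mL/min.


RQ = VCO2 / VO2
RQ = 223 / 350
RQ = 0.6371


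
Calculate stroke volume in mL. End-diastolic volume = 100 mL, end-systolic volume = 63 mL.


SV = EDV - ESV
SV = 100 - 63
SV = 37 mL


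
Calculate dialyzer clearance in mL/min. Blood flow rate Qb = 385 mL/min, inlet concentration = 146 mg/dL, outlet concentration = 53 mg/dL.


K = Qb * (Cb_in - Cb_out) / Cb_in
K = 385 * (146 - 53) / 146
K = 245.2 mL/min


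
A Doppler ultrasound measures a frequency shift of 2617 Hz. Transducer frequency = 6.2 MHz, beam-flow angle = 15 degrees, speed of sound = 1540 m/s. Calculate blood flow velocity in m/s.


v = fd * c / (2 * f0 * cos(theta))
v = 2617 * 1540 / (2 * 6.2000e+06 * cos(15))
v = 0.3365 m/s


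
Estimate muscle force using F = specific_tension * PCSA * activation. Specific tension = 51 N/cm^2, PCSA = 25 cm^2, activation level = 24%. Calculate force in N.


F = sigma * PCSA * activation
F = 51 * 25 * 0.24
F = 306 N


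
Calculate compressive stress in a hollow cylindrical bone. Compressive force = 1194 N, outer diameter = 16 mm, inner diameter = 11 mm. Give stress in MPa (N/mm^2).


A = pi*(r_o^2 - r_i^2)
r_o = 8 mm, r_i = 5.5 mm
A = 106.029 mm^2
sigma = F/A = 1194 / 106.029
sigma = 11.26 MPa


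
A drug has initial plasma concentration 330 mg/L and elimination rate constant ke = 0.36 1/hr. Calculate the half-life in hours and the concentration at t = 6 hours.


t_half = ln(2) / ke = 0.693147 / 0.36 = 1.925 hr
C(t) = C0 * exp(-ke*t) = 330 * exp(-0.36*6)
C(6) = 38.06 mg/L


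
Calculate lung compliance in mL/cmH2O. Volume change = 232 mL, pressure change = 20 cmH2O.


C = dV / dP
C = 232 / 20
C = 11.6 mL/cmH2O


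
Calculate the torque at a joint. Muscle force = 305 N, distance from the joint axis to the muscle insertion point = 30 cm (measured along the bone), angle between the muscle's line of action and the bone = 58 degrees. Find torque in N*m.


Torque = F * d * sin(theta)   (moment arm = d*sin(theta))
d = 30 cm = 0.3 m
Torque = 305 * 0.3 * sin(58)
Torque = 77.6 N*m


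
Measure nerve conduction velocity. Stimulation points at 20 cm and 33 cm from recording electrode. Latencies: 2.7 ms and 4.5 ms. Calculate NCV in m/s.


Distance = (33 - 20) / 100 = 0.13 m
dt = (4.5 - 2.7) / 1000 = 0.0018 s
NCV = dist / dt = 72.22 m/s


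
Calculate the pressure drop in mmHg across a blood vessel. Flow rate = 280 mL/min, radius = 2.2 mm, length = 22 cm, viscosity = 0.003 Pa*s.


dP = 8*mu*L*Q / (pi*r^4)
Q = 280 mL/min = 4.66667e-06 m^3/s
dP = 334.812 Pa = 334.812 / 133.322 mmHg = 2.511 mmHg


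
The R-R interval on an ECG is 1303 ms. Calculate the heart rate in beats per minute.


HR = 60 / RR_interval(s)
RR = 1303 ms = 1.303 s
HR = 60 / 1.303 = 46.05 bpm


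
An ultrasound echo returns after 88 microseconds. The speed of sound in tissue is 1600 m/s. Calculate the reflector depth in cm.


depth = c * t / 2
t = 88 us = 8.8000e-05 s
depth = 1600 * 8.8000e-05 / 2
depth = 0.0704 m = 7.04 cm


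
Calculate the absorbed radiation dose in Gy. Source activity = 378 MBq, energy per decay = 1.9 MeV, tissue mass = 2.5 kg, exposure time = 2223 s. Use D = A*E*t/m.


A = 378 MBq = 3.7800e+08 Bq
E = 1.9 MeV = 3.0438e-13 J
D = A*E*t/m = 3.7800e+08*3.0438e-13*2223/2.5
D = 0.1023 Gy


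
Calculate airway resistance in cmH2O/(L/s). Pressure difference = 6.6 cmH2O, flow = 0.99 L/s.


R = dP / flow
R = 6.6 / 0.99
R = 6.667 cmH2O/(L/s)


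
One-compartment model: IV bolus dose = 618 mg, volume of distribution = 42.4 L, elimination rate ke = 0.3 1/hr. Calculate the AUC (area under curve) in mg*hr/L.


C0 = Dose/Vd = 618/42.4 = 14.5755 mg/L
AUC = C0/ke = 14.5755/0.3
AUC = 48.59 mg*hr/L


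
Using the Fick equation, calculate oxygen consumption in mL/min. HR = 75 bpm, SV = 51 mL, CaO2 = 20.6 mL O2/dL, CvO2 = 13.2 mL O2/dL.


CO = HR*SV = 75*51/1000 = 3.825 L/min
a-v O2 diff = 20.6 - 13.2 = 7.4 mL/dL
VO2 = CO * (CaO2-CvO2) * 10 dL/L
VO2 = 3.825 * 7.4 * 10
VO2 = 283.1 mL/min


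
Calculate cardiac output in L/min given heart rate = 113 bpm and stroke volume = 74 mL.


CO = HR * SV
CO = 113 * 74 / 1000
CO = 8.362 L/min


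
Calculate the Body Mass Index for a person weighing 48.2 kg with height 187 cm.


BMI = weight / height^2
height = 187 cm = 1.87 m
BMI = 48.2 / 1.87^2
BMI = 13.78 kg/m^2


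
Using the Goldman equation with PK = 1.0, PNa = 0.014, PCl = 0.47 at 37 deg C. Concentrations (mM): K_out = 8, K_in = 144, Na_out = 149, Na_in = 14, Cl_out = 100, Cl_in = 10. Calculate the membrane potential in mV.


Vm = (RT/F)*ln((PK*Ko + PNa*Nao + PCl*Cli)/(PK*Ki + PNa*Nai + PCl*Clo))
Numer = 14.786, Denom = 191.196
Vm = -68.41 mV


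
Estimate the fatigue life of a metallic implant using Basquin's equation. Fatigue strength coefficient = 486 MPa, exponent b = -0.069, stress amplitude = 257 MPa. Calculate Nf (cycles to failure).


sigma_a = sigma_f' * (2Nf)^b
2Nf = (sigma_a/sigma_f')^(1/b)
2Nf = (257/486)^(1/-0.069)
2Nf = 10237.42
Nf = 5119


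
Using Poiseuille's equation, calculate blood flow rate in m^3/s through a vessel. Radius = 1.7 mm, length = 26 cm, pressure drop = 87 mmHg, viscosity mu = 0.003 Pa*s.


Q = pi*r^4*dP / (8*mu*L)
r = 0.0017 m, L = 0.26 m
dP = 87 mmHg = 11599.014 Pa
Q = 4.8773e-05 m^3/s


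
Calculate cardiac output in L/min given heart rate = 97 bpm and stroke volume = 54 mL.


CO = HR * SV
CO = 97 * 54 / 1000
CO = 5.238 L/min


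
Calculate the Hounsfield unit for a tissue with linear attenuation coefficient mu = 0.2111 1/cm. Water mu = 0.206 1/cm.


HU = ((mu_tissue - mu_water) / mu_water) * 1000
HU = ((0.2111 - 0.206) / 0.206) * 1000
HU = 24.76


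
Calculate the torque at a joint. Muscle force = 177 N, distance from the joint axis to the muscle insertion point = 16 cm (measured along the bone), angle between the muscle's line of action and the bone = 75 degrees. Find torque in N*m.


Torque = F * d * sin(theta)   (moment arm = d*sin(theta))
d = 16 cm = 0.16 m
Torque = 177 * 0.16 * sin(75)
Torque = 27.36 N*m


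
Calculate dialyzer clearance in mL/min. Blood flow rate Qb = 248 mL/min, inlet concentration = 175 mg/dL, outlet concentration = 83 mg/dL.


K = Qb * (Cb_in - Cb_out) / Cb_in
K = 248 * (175 - 83) / 175
K = 130.4 mL/min


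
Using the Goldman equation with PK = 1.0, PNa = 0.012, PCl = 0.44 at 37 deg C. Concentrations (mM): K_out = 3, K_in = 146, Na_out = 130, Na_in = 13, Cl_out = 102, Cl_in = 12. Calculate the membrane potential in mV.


Vm = (RT/F)*ln((PK*Ko + PNa*Nao + PCl*Cli)/(PK*Ki + PNa*Nai + PCl*Clo))
Numer = 9.84, Denom = 191.036
Vm = -79.27 mV


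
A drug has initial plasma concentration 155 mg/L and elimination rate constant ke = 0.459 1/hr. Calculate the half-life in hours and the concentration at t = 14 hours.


t_half = ln(2) / ke = 0.693147 / 0.459 = 1.51 hr
C(t) = C0 * exp(-ke*t) = 155 * exp(-0.459*14)
C(14) = 0.2509 mg/L


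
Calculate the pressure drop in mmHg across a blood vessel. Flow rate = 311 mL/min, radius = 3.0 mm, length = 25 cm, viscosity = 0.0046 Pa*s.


dP = 8*mu*L*Q / (pi*r^4)
Q = 311 mL/min = 5.18333e-06 m^3/s
dP = 187.397 Pa = 187.397 / 133.322 mmHg = 1.406 mmHg


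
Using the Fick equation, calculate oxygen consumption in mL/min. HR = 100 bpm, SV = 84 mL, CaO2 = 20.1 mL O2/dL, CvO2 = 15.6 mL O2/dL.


CO = HR*SV = 100*84/1000 = 8.4 L/min
a-v O2 diff = 20.1 - 15.6 = 4.5 mL/dL
VO2 = CO * (CaO2-CvO2) * 10 dL/L
VO2 = 8.4 * 4.5 * 10
VO2 = 378 mL/min


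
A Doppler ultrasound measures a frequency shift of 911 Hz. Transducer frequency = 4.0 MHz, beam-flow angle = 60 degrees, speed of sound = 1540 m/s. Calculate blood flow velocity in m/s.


v = fd * c / (2 * f0 * cos(theta))
v = 911 * 1540 / (2 * 4.0000e+06 * cos(60))
v = 0.3507 m/s


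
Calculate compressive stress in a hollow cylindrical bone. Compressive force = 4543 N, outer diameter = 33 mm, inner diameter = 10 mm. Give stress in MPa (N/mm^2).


A = pi*(r_o^2 - r_i^2)
r_o = 16.5 mm, r_i = 5 mm
A = 776.759 mm^2
sigma = F/A = 4543 / 776.759
sigma = 5.849 MPa


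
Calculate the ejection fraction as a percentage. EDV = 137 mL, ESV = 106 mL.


SV = EDV - ESV = 137 - 106 = 31 mL
EF = SV/EDV * 100 = 31/137 * 100
EF = 22.63%


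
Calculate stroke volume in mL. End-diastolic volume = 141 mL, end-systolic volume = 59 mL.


SV = EDV - ESV
SV = 141 - 59
SV = 82 mL


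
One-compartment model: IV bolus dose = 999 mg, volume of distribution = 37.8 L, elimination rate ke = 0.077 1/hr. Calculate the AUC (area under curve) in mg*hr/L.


C0 = Dose/Vd = 999/37.8 = 26.4286 mg/L
AUC = C0/ke = 26.4286/0.077
AUC = 343.2 mg*hr/L


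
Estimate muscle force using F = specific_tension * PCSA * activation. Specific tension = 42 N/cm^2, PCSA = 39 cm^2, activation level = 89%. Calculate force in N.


F = sigma * PCSA * activation
F = 42 * 39 * 0.89
F = 1458 N


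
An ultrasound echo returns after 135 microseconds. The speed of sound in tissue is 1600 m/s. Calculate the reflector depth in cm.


depth = c * t / 2
t = 135 us = 1.3500e-04 s
depth = 1600 * 1.3500e-04 / 2
depth = 0.108 m = 10.8 cm
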